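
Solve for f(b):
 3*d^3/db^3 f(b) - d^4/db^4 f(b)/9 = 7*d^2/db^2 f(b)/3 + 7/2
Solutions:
 f(b) = C1 + C2*b + C3*exp(b*(27 - sqrt(645))/2) + C4*exp(b*(sqrt(645) + 27)/2) - 3*b^2/4


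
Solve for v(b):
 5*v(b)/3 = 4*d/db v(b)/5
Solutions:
 v(b) = C1*exp(25*b/12)


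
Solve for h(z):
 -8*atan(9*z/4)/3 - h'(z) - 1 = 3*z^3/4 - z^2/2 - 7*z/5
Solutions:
 h(z) = C1 - 3*z^4/16 + z^3/6 + 7*z^2/10 - 8*z*atan(9*z/4)/3 - z + 16*log(81*z^2 + 16)/27


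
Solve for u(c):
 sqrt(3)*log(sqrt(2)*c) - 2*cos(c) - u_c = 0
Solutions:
 u(c) = C1 + sqrt(3)*c*(log(c) - 1) + sqrt(3)*c*log(2)/2 - 2*sin(c)


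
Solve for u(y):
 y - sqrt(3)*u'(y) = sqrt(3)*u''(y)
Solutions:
 u(y) = C1 + C2*exp(-y) + sqrt(3)*y^2/6 - sqrt(3)*y/3


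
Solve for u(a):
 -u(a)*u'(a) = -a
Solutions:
 u(a) = -sqrt(C1 + a^2)
 u(a) = sqrt(C1 + a^2)


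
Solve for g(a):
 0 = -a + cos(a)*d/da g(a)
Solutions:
 g(a) = C1 + Integral(a/cos(a), a)


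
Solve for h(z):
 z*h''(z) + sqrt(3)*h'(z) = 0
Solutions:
 h(z) = C1 + C2*z^(1 - sqrt(3))


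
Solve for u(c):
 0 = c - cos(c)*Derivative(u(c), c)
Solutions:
 u(c) = C1 + Integral(c/cos(c), c)


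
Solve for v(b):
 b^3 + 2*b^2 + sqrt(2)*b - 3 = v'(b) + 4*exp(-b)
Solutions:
 v(b) = C1 + b^4/4 + 2*b^3/3 + sqrt(2)*b^2/2 - 3*b + 4*exp(-b)


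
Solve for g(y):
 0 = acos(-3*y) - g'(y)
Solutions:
 g(y) = C1 + y*acos(-3*y) + sqrt(1 - 9*y^2)/3


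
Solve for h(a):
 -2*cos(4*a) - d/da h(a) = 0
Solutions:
 h(a) = C1 - sin(4*a)/2


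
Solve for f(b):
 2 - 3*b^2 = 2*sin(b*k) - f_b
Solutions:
 f(b) = C1 + b^3 - 2*b - 2*cos(b*k)/k


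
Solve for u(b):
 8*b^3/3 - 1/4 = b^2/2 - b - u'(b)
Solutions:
 u(b) = C1 - 2*b^4/3 + b^3/6 - b^2/2 + b/4


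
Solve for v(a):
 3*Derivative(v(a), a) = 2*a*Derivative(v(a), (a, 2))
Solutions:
 v(a) = C1 + C2*a^(5/2)


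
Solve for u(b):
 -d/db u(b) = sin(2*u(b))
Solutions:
 u(b) = pi - acos((-C1 - exp(4*b))/(C1 - exp(4*b)))/2
 u(b) = acos((-C1 - exp(4*b))/(C1 - exp(4*b)))/2


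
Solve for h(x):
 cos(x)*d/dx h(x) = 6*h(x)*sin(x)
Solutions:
 h(x) = C1/cos(x)^6


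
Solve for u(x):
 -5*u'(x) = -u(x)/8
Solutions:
 u(x) = C1*exp(x/40)


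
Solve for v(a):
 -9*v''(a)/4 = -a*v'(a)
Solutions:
 v(a) = C1 + C2*erfi(sqrt(2)*a/3)


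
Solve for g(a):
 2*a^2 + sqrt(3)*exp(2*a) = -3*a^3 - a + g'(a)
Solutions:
 g(a) = C1 + 3*a^4/4 + 2*a^3/3 + a^2/2 + sqrt(3)*exp(2*a)/2


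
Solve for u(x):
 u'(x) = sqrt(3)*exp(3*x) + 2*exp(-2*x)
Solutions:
 u(x) = C1 + sqrt(3)*exp(3*x)/3 - exp(-2*x)


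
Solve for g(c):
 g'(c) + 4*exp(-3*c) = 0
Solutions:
 g(c) = C1 + 4*exp(-3*c)/3


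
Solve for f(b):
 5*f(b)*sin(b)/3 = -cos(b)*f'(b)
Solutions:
 f(b) = C1*cos(b)^(5/3)


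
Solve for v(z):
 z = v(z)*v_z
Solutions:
 v(z) = -sqrt(C1 + z^2)
 v(z) = sqrt(C1 + z^2)


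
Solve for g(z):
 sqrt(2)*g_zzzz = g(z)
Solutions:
 g(z) = C1*exp(-2^(7/8)*z/2) + C2*exp(2^(7/8)*z/2) + C3*sin(2^(7/8)*z/2) + C4*cos(2^(7/8)*z/2)


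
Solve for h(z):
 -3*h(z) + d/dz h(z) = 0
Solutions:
 h(z) = C1*exp(3*z)


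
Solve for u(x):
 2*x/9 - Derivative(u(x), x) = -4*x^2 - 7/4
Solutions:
 u(x) = C1 + 4*x^3/3 + x^2/9 + 7*x/4


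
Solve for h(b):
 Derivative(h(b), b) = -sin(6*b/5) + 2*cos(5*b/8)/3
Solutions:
 h(b) = C1 + 16*sin(5*b/8)/15 + 5*cos(6*b/5)/6


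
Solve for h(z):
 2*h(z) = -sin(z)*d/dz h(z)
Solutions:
 h(z) = C1*(cos(z) + 1)/(cos(z) - 1)


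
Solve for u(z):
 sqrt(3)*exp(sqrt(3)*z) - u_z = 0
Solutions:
 u(z) = C1 + exp(sqrt(3)*z)


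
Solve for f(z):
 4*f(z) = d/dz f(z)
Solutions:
 f(z) = C1*exp(4*z)


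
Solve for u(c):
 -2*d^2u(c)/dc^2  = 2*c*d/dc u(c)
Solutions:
 u(c) = C1 + C2*erf(sqrt(2)*c/2)


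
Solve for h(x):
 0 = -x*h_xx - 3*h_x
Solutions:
 h(x) = C1 + C2/x^2


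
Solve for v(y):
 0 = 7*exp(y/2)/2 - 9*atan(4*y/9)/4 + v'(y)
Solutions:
 v(y) = C1 + 9*y*atan(4*y/9)/4 - 7*exp(y/2) - 81*log(16*y^2 + 81)/32


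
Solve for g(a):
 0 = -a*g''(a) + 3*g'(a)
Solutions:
 g(a) = C1 + C2*a^4


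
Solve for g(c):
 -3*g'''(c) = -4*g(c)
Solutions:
 g(c) = C3*exp(6^(2/3)*c/3) + (C1*sin(2^(2/3)*3^(1/6)*c/2) + C2*cos(2^(2/3)*3^(1/6)*c/2))*exp(-6^(2/3)*c/6)


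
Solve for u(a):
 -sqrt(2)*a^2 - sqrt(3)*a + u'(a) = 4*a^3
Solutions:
 u(a) = C1 + a^4 + sqrt(2)*a^3/3 + sqrt(3)*a^2/2


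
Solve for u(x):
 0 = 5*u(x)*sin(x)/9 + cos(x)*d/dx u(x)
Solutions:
 u(x) = C1*cos(x)^(5/9)


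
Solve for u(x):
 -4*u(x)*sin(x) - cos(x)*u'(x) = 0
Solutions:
 u(x) = C1*cos(x)^4


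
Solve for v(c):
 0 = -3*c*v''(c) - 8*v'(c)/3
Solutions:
 v(c) = C1 + C2*c^(1/9)


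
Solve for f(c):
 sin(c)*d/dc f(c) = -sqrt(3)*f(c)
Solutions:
 f(c) = C1*(cos(c) + 1)^(sqrt(3)/2)/(cos(c) - 1)^(sqrt(3)/2)


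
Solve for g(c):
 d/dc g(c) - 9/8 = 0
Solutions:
 g(c) = C1 + 9*c/8


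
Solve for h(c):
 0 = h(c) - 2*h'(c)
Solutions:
 h(c) = C1*exp(c/2)


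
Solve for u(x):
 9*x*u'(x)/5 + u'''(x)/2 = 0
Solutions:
 u(x) = C1 + Integral(C2*airyai(-18^(1/3)*5^(2/3)*x/5) + C3*airybi(-18^(1/3)*5^(2/3)*x/5), x)


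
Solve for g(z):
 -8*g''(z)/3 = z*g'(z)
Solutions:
 g(z) = C1 + C2*erf(sqrt(3)*z/4)


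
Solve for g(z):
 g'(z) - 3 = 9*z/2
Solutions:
 g(z) = C1 + 9*z^2/4 + 3*z


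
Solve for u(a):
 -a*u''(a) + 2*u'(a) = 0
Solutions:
 u(a) = C1 + C2*a^3


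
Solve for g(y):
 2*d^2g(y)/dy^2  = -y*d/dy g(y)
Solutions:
 g(y) = C1 + C2*erf(y/2)


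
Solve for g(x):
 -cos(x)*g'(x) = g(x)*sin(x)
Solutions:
 g(x) = C1*cos(x)


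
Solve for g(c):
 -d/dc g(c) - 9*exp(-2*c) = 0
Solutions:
 g(c) = C1 + 9*exp(-2*c)/2


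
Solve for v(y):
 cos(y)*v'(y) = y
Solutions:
 v(y) = C1 + Integral(y/cos(y), y)


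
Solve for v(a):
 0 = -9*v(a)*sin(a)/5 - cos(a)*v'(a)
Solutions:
 v(a) = C1*cos(a)^(9/5)


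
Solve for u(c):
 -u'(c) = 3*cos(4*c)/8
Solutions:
 u(c) = C1 - 3*sin(4*c)/32


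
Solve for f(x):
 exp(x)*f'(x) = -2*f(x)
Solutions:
 f(x) = C1*exp(2*exp(-x))


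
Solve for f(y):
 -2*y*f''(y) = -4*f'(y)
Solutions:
 f(y) = C1 + C2*y^3


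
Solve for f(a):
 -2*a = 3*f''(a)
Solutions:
 f(a) = C1 + C2*a - a^3/9


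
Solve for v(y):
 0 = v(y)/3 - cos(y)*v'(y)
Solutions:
 v(y) = C1*(sin(y) + 1)^(1/6)/(sin(y) - 1)^(1/6)


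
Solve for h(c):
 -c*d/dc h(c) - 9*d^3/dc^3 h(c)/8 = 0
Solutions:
 h(c) = C1 + Integral(C2*airyai(-2*3^(1/3)*c/3) + C3*airybi(-2*3^(1/3)*c/3), c)


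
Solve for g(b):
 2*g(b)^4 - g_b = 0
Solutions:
 g(b) = (-1/(C1 + 6*b))^(1/3)
 g(b) = (-1/(C1 + 2*b))^(1/3)*(-3^(2/3) - 3*3^(1/6)*I)/6
 g(b) = (-1/(C1 + 2*b))^(1/3)*(-3^(2/3) + 3*3^(1/6)*I)/6


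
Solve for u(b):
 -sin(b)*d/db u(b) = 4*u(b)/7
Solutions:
 u(b) = C1*(cos(b) + 1)^(2/7)/(cos(b) - 1)^(2/7)


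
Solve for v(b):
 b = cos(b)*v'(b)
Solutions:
 v(b) = C1 + Integral(b/cos(b), b)


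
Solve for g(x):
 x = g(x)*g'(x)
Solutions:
 g(x) = -sqrt(C1 + x^2)
 g(x) = sqrt(C1 + x^2)


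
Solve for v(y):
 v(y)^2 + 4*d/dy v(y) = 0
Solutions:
 v(y) = 4/(C1 + y)


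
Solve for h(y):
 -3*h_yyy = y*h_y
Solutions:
 h(y) = C1 + Integral(C2*airyai(-3^(2/3)*y/3) + C3*airybi(-3^(2/3)*y/3), y)


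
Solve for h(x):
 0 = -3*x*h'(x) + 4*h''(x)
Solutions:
 h(x) = C1 + C2*erfi(sqrt(6)*x/4)


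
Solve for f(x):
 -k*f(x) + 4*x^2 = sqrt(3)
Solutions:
 f(x) = (4*x^2 - sqrt(3))/k


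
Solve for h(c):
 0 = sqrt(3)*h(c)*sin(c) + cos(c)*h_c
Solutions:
 h(c) = C1*cos(c)^(sqrt(3))


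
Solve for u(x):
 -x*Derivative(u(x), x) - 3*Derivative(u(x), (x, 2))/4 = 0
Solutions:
 u(x) = C1 + C2*erf(sqrt(6)*x/3)


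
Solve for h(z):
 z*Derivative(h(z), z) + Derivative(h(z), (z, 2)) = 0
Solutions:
 h(z) = C1 + C2*erf(sqrt(2)*z/2)


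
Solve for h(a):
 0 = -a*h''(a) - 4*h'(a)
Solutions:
 h(a) = C1 + C2/a^3


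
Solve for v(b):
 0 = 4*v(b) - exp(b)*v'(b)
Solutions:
 v(b) = C1*exp(-4*exp(-b))


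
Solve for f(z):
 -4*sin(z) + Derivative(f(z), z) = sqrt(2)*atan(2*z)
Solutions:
 f(z) = C1 + sqrt(2)*(z*atan(2*z) - log(4*z^2 + 1)/4) - 4*cos(z)


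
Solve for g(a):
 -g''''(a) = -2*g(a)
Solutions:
 g(a) = C1*exp(-2^(1/4)*a) + C2*exp(2^(1/4)*a) + C3*sin(2^(1/4)*a) + C4*cos(2^(1/4)*a)


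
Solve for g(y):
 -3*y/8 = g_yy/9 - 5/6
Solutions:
 g(y) = C1 + C2*y - 9*y^3/16 + 15*y^2/4


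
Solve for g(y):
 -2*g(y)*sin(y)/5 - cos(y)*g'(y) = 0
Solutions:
 g(y) = C1*cos(y)^(2/5)


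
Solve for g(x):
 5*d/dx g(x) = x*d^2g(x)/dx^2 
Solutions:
 g(x) = C1 + C2*x^6


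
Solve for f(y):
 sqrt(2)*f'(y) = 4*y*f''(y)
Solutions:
 f(y) = C1 + C2*y^(sqrt(2)/4 + 1)


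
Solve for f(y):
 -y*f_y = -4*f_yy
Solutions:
 f(y) = C1 + C2*erfi(sqrt(2)*y/4)


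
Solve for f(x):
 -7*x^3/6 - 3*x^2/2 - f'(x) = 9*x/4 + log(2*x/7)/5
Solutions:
 f(x) = C1 - 7*x^4/24 - x^3/2 - 9*x^2/8 - x*log(x)/5 - x*log(2)/5 + x/5 + x*log(7)/5


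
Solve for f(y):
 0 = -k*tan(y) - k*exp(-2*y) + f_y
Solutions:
 f(y) = C1 + k*(log(tan(y)^2 + 1) - exp(-2*y))/2


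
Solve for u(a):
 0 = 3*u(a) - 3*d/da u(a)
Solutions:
 u(a) = C1*exp(a)


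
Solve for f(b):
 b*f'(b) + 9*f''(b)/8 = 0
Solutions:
 f(b) = C1 + C2*erf(2*b/3)


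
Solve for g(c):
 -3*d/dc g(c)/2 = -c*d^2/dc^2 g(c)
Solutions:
 g(c) = C1 + C2*c^(5/2)


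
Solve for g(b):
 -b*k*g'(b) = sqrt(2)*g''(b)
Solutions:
 g(b) = Piecewise((-2^(3/4)*sqrt(pi)*C1*erf(2^(1/4)*b*sqrt(k)/2)/(2*sqrt(k)) - C2, (k > 0) | (k < 0)), (-C1*b - C2, True))


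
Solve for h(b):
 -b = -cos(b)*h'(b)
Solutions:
 h(b) = C1 + Integral(b/cos(b), b)


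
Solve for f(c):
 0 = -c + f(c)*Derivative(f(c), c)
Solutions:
 f(c) = -sqrt(C1 + c^2)
 f(c) = sqrt(C1 + c^2)


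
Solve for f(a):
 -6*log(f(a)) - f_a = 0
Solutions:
 li(f(a)) = C1 - 6*a


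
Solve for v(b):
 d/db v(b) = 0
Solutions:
 v(b) = C1


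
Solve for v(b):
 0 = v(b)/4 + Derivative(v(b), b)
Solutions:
 v(b) = C1*exp(-b/4)


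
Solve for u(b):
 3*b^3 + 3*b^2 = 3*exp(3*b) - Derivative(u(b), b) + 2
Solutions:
 u(b) = C1 - 3*b^4/4 - b^3 + 2*b + exp(3*b)


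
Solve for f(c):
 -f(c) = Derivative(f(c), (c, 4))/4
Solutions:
 f(c) = (C1*sin(c) + C2*cos(c))*exp(-c) + (C3*sin(c) + C4*cos(c))*exp(c)


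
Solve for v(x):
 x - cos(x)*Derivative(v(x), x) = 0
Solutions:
 v(x) = C1 + Integral(x/cos(x), x)


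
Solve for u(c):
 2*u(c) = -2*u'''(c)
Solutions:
 u(c) = C3*exp(-c) + (C1*sin(sqrt(3)*c/2) + C2*cos(sqrt(3)*c/2))*exp(c/2)


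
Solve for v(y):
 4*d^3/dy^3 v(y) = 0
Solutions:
 v(y) = C1 + C2*y + C3*y^2


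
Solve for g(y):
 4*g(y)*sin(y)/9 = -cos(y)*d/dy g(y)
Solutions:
 g(y) = C1*cos(y)^(4/9)


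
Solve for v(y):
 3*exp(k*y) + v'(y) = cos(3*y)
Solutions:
 v(y) = C1 + sin(3*y)/3 - 3*exp(k*y)/k


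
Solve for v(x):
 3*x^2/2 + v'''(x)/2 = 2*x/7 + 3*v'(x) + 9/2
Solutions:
 v(x) = C1 + C2*exp(-sqrt(6)*x) + C3*exp(sqrt(6)*x) + x^3/6 - x^2/21 - 4*x/3


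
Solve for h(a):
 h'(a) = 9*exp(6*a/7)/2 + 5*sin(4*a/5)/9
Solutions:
 h(a) = C1 + 21*exp(6*a/7)/4 - 25*cos(4*a/5)/36


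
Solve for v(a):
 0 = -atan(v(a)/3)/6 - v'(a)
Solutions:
 Integral(1/atan(_y/3), (_y, v(a))) = C1 - a/6


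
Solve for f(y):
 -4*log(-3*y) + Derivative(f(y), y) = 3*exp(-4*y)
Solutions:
 f(y) = C1 + 4*y*log(-y) + 4*y*(-1 + log(3)) - 3*exp(-4*y)/4


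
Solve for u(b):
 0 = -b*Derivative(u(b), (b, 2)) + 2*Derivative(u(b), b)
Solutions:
 u(b) = C1 + C2*b^3


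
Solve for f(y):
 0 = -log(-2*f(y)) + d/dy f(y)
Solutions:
 -Integral(1/(log(-_y) + log(2)), (_y, f(y))) = C1 - y


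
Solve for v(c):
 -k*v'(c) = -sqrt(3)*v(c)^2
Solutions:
 v(c) = -k/(C1*k + sqrt(3)*c)


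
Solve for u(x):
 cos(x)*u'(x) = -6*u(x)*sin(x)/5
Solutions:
 u(x) = C1*cos(x)^(6/5)


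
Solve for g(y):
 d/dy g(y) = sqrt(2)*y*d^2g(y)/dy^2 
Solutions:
 g(y) = C1 + C2*y^(sqrt(2)/2 + 1)


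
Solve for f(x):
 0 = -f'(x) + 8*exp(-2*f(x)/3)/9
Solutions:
 f(x) = 3*log(-sqrt(C1 + 8*x)) - 6*log(3) + 3*log(6)/2
 f(x) = 3*log(C1 + 8*x)/2 - 6*log(3) + 3*log(6)/2


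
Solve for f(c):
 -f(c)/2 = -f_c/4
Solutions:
 f(c) = C1*exp(2*c)


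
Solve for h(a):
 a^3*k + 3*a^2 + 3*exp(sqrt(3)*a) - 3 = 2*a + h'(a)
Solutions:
 h(a) = C1 + a^4*k/4 + a^3 - a^2 - 3*a + sqrt(3)*exp(sqrt(3)*a)


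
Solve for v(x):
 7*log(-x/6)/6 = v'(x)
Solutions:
 v(x) = C1 + 7*x*log(-x)/6 + 7*x*(-log(6) - 1)/6


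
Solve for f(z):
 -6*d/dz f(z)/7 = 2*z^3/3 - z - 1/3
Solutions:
 f(z) = C1 - 7*z^4/36 + 7*z^2/12 + 7*z/18


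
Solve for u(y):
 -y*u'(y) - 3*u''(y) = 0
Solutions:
 u(y) = C1 + C2*erf(sqrt(6)*y/6)


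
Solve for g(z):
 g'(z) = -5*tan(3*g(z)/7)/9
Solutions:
 g(z) = -7*asin(C1*exp(-5*z/21))/3 + 7*pi/3
 g(z) = 7*asin(C1*exp(-5*z/21))/3


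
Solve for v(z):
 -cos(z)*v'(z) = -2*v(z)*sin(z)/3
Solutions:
 v(z) = C1/cos(z)^(2/3)


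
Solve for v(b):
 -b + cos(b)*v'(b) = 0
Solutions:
 v(b) = C1 + Integral(b/cos(b), b)


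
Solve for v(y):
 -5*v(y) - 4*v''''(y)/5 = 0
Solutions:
 v(y) = (C1*sin(sqrt(5)*y/2) + C2*cos(sqrt(5)*y/2))*exp(-sqrt(5)*y/2) + (C3*sin(sqrt(5)*y/2) + C4*cos(sqrt(5)*y/2))*exp(sqrt(5)*y/2)


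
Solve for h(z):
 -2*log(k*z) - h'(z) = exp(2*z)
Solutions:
 h(z) = C1 - 2*z*log(k*z) + 2*z - exp(2*z)/2


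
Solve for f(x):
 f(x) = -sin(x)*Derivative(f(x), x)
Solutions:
 f(x) = C1*sqrt(cos(x) + 1)/sqrt(cos(x) - 1)


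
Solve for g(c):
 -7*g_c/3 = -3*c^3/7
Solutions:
 g(c) = C1 + 9*c^4/196


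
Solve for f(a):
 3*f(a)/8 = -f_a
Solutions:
 f(a) = C1*exp(-3*a/8)


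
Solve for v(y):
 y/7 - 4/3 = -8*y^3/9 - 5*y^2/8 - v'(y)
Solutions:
 v(y) = C1 - 2*y^4/9 - 5*y^3/24 - y^2/14 + 4*y/3


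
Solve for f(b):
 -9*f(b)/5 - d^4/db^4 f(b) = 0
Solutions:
 f(b) = (C1*sin(5^(3/4)*sqrt(6)*b/10) + C2*cos(5^(3/4)*sqrt(6)*b/10))*exp(-5^(3/4)*sqrt(6)*b/10) + (C3*sin(5^(3/4)*sqrt(6)*b/10) + C4*cos(5^(3/4)*sqrt(6)*b/10))*exp(5^(3/4)*sqrt(6)*b/10)


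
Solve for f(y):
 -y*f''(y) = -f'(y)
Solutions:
 f(y) = C1 + C2*y^2


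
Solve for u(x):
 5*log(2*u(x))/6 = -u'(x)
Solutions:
 6*Integral(1/(log(_y) + log(2)), (_y, u(x)))/5 = C1 - x


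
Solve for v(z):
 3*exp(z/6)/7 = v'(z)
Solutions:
 v(z) = C1 + 18*exp(z/6)/7


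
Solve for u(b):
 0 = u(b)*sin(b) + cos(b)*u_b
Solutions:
 u(b) = C1*cos(b)


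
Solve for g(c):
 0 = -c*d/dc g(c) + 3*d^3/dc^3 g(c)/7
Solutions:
 g(c) = C1 + Integral(C2*airyai(3^(2/3)*7^(1/3)*c/3) + C3*airybi(3^(2/3)*7^(1/3)*c/3), c)


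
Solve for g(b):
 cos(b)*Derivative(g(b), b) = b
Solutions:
 g(b) = C1 + Integral(b/cos(b), b)


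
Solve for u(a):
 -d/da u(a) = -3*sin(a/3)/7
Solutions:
 u(a) = C1 - 9*cos(a/3)/7


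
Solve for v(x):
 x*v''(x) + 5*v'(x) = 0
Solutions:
 v(x) = C1 + C2/x^4


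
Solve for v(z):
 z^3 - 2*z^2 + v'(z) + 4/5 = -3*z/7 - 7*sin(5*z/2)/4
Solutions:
 v(z) = C1 - z^4/4 + 2*z^3/3 - 3*z^2/14 - 4*z/5 + 7*cos(5*z/2)/10


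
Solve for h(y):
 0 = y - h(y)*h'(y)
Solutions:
 h(y) = -sqrt(C1 + y^2)
 h(y) = sqrt(C1 + y^2)


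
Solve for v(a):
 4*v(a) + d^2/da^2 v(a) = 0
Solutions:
 v(a) = C1*sin(2*a) + C2*cos(2*a)


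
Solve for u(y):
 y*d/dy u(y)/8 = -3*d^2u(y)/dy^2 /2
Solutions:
 u(y) = C1 + C2*erf(sqrt(6)*y/12)


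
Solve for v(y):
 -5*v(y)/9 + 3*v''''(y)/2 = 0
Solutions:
 v(y) = C1*exp(-30^(1/4)*y/3) + C2*exp(30^(1/4)*y/3) + C3*sin(30^(1/4)*y/3) + C4*cos(30^(1/4)*y/3)


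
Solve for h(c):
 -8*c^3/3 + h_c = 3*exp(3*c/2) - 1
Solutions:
 h(c) = C1 + 2*c^4/3 - c + 2*exp(3*c/2)


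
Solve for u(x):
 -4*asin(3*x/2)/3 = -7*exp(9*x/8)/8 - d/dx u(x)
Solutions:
 u(x) = C1 + 4*x*asin(3*x/2)/3 + 4*sqrt(4 - 9*x^2)/9 - 7*exp(9*x/8)/9


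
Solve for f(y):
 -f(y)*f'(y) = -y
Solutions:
 f(y) = -sqrt(C1 + y^2)
 f(y) = sqrt(C1 + y^2)


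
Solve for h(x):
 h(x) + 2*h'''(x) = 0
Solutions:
 h(x) = C3*exp(-2^(2/3)*x/2) + (C1*sin(2^(2/3)*sqrt(3)*x/4) + C2*cos(2^(2/3)*sqrt(3)*x/4))*exp(2^(2/3)*x/4)


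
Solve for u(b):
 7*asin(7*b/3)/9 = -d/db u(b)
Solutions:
 u(b) = C1 - 7*b*asin(7*b/3)/9 - sqrt(9 - 49*b^2)/9


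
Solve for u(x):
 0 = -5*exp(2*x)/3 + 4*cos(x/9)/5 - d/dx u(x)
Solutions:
 u(x) = C1 - 5*exp(2*x)/6 + 36*sin(x/9)/5


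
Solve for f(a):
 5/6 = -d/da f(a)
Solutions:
 f(a) = C1 - 5*a/6


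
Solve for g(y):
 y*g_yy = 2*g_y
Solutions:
 g(y) = C1 + C2*y^3


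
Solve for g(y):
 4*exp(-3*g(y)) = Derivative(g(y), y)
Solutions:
 g(y) = log(C1 + 12*y)/3
 g(y) = log((-3^(1/3) - 3^(5/6)*I)*(C1 + 4*y)^(1/3)/2)
 g(y) = log((-3^(1/3) + 3^(5/6)*I)*(C1 + 4*y)^(1/3)/2)


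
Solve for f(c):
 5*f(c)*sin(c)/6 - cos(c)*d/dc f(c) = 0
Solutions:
 f(c) = C1/cos(c)^(5/6)


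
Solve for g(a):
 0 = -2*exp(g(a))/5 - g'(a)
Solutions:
 g(a) = log(1/(C1 + 2*a)) + log(5)


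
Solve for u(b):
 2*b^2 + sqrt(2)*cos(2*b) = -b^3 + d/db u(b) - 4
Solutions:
 u(b) = C1 + b^4/4 + 2*b^3/3 + 4*b + sqrt(2)*sin(2*b)/2


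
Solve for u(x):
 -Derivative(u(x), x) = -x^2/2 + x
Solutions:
 u(x) = C1 + x^3/6 - x^2/2


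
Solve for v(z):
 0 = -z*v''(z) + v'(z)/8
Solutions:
 v(z) = C1 + C2*z^(9/8)


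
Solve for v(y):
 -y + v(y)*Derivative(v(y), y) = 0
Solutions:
 v(y) = -sqrt(C1 + y^2)
 v(y) = sqrt(C1 + y^2)


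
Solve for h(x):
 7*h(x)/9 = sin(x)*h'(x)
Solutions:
 h(x) = C1*(cos(x) - 1)^(7/18)/(cos(x) + 1)^(7/18)


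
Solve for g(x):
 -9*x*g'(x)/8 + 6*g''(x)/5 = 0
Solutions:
 g(x) = C1 + C2*erfi(sqrt(30)*x/8)


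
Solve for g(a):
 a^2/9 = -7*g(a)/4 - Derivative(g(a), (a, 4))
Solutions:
 g(a) = -4*a^2/63 + (C1*sin(7^(1/4)*a/2) + C2*cos(7^(1/4)*a/2))*exp(-7^(1/4)*a/2) + (C3*sin(7^(1/4)*a/2) + C4*cos(7^(1/4)*a/2))*exp(7^(1/4)*a/2)


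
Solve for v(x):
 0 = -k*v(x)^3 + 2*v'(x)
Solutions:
 v(x) = -sqrt(-1/(C1 + k*x))
 v(x) = sqrt(-1/(C1 + k*x))


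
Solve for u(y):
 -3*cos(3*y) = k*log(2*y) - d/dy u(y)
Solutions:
 u(y) = C1 + k*y*(log(y) - 1) + k*y*log(2) + sin(3*y)


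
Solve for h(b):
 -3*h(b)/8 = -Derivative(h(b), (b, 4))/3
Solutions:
 h(b) = C1*exp(-2^(1/4)*sqrt(3)*b/2) + C2*exp(2^(1/4)*sqrt(3)*b/2) + C3*sin(2^(1/4)*sqrt(3)*b/2) + C4*cos(2^(1/4)*sqrt(3)*b/2)


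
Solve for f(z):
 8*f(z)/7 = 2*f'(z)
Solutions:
 f(z) = C1*exp(4*z/7)


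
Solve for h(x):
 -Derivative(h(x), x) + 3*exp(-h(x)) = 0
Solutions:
 h(x) = log(C1 + 3*x)


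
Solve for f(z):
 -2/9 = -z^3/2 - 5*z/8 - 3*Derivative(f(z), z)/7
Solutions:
 f(z) = C1 - 7*z^4/24 - 35*z^2/48 + 14*z/27


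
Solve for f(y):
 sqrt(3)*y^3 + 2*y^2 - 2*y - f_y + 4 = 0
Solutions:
 f(y) = C1 + sqrt(3)*y^4/4 + 2*y^3/3 - y^2 + 4*y


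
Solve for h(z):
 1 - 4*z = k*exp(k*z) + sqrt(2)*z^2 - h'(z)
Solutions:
 h(z) = C1 + sqrt(2)*z^3/3 + 2*z^2 - z + exp(k*z)


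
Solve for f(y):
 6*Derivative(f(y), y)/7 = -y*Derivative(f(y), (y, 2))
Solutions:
 f(y) = C1 + C2*y^(1/7)


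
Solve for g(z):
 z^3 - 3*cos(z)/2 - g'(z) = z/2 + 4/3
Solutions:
 g(z) = C1 + z^4/4 - z^2/4 - 4*z/3 - 3*sin(z)/2


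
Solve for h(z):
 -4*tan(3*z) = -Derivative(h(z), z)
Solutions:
 h(z) = C1 - 4*log(cos(3*z))/3


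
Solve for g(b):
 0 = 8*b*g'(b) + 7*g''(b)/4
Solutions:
 g(b) = C1 + C2*erf(4*sqrt(7)*b/7)


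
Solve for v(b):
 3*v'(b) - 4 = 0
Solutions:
 v(b) = C1 + 4*b/3


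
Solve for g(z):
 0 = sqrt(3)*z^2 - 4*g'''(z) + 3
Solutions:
 g(z) = C1 + C2*z + C3*z^2 + sqrt(3)*z^5/240 + z^3/8


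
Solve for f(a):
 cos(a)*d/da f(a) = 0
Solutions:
 f(a) = C1


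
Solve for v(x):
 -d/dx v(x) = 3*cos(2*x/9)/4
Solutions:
 v(x) = C1 - 27*sin(2*x/9)/8


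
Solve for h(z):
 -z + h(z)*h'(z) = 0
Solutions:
 h(z) = -sqrt(C1 + z^2)
 h(z) = sqrt(C1 + z^2)


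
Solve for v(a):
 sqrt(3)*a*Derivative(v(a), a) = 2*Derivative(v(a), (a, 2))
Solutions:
 v(a) = C1 + C2*erfi(3^(1/4)*a/2)


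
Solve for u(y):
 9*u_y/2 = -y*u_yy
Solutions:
 u(y) = C1 + C2/y^(7/2)


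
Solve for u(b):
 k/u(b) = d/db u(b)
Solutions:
 u(b) = -sqrt(C1 + 2*b*k)
 u(b) = sqrt(C1 + 2*b*k)


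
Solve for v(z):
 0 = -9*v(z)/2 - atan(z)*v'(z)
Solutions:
 v(z) = C1*exp(-9*Integral(1/atan(z), z)/2)


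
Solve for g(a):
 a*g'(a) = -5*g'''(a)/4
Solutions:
 g(a) = C1 + Integral(C2*airyai(-10^(2/3)*a/5) + C3*airybi(-10^(2/3)*a/5), a)


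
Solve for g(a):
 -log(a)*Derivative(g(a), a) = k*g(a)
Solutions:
 g(a) = C1*exp(-k*li(a))


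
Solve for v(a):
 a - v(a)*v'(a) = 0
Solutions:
 v(a) = -sqrt(C1 + a^2)
 v(a) = sqrt(C1 + a^2)


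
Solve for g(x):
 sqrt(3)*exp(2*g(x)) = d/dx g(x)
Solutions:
 g(x) = log(-sqrt(-1/(C1 + sqrt(3)*x))) - log(2)/2
 g(x) = log(-1/(C1 + sqrt(3)*x))/2 - log(2)/2


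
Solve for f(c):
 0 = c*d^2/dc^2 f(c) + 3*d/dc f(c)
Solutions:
 f(c) = C1 + C2/c^2


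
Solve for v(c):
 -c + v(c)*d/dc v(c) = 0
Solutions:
 v(c) = -sqrt(C1 + c^2)
 v(c) = sqrt(C1 + c^2)


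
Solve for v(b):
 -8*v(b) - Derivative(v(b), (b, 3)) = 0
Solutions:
 v(b) = C3*exp(-2*b) + (C1*sin(sqrt(3)*b) + C2*cos(sqrt(3)*b))*exp(b)


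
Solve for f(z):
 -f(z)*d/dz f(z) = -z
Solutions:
 f(z) = -sqrt(C1 + z^2)
 f(z) = sqrt(C1 + z^2)


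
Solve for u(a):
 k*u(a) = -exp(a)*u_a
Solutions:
 u(a) = C1*exp(k*exp(-a))


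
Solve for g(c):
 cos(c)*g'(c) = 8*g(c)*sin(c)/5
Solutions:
 g(c) = C1/cos(c)^(8/5)


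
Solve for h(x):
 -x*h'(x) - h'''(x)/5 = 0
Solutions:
 h(x) = C1 + Integral(C2*airyai(-5^(1/3)*x) + C3*airybi(-5^(1/3)*x), x)


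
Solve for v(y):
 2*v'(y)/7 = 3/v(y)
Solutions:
 v(y) = -sqrt(C1 + 21*y)
 v(y) = sqrt(C1 + 21*y)


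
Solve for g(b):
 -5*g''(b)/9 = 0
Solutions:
 g(b) = C1 + C2*b


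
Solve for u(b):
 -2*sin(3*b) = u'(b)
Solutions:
 u(b) = C1 + 2*cos(3*b)/3


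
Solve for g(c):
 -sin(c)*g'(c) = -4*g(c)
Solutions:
 g(c) = C1*(cos(c)^2 - 2*cos(c) + 1)/(cos(c)^2 + 2*cos(c) + 1)


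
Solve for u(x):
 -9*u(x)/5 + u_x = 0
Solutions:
 u(x) = C1*exp(9*x/5)


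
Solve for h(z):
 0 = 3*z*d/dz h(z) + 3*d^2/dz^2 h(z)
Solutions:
 h(z) = C1 + C2*erf(sqrt(2)*z/2)


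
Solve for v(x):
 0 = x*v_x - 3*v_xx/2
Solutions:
 v(x) = C1 + C2*erfi(sqrt(3)*x/3)


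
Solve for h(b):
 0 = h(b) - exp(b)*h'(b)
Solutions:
 h(b) = C1*exp(-exp(-b))


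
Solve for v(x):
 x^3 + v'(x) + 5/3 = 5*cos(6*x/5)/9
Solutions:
 v(x) = C1 - x^4/4 - 5*x/3 + 25*sin(6*x/5)/54


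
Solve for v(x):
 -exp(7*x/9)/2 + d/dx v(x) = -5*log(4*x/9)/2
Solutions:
 v(x) = C1 - 5*x*log(x)/2 + x*(-5*log(2) + 5/2 + 5*log(3)) + 9*exp(7*x/9)/14


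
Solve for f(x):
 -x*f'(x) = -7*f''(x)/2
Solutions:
 f(x) = C1 + C2*erfi(sqrt(7)*x/7)


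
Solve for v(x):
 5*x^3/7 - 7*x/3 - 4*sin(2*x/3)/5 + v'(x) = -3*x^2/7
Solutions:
 v(x) = C1 - 5*x^4/28 - x^3/7 + 7*x^2/6 - 6*cos(2*x/3)/5


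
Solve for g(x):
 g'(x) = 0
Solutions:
 g(x) = C1


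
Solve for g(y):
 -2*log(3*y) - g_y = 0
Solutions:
 g(y) = C1 - 2*y*log(y) - y*log(9) + 2*y


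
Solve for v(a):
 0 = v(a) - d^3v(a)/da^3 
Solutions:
 v(a) = C3*exp(a) + (C1*sin(sqrt(3)*a/2) + C2*cos(sqrt(3)*a/2))*exp(-a/2)


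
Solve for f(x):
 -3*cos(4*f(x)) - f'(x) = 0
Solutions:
 f(x) = -asin((C1 + exp(24*x))/(C1 - exp(24*x)))/4 + pi/4
 f(x) = asin((C1 + exp(24*x))/(C1 - exp(24*x)))/4


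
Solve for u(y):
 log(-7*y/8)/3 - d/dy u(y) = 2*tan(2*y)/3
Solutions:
 u(y) = C1 + y*log(-y)/3 - y*log(2) - y/3 + y*log(7)/3 + log(cos(2*y))/3


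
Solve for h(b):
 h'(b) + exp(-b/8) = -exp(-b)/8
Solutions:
 h(b) = C1 + exp(-b)/8 + 8*exp(-b/8)


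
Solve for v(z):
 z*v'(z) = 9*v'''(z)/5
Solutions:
 v(z) = C1 + Integral(C2*airyai(15^(1/3)*z/3) + C3*airybi(15^(1/3)*z/3), z)


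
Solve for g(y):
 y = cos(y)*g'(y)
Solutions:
 g(y) = C1 + Integral(y/cos(y), y)


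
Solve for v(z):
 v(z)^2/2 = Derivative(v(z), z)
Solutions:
 v(z) = -2/(C1 + z)


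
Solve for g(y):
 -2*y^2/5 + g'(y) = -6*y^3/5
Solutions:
 g(y) = C1 - 3*y^4/10 + 2*y^3/15


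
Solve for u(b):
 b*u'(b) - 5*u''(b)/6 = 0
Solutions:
 u(b) = C1 + C2*erfi(sqrt(15)*b/5)


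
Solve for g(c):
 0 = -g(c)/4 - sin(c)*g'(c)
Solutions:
 g(c) = C1*(cos(c) + 1)^(1/8)/(cos(c) - 1)^(1/8)


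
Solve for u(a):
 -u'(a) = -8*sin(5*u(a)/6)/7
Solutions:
 -8*a/7 + 3*log(cos(5*u(a)/6) - 1)/5 - 3*log(cos(5*u(a)/6) + 1)/5 = C1


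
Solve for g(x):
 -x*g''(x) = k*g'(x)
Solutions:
 g(x) = C1 + x^(1 - re(k))*(C2*sin(log(x)*Abs(im(k))) + C3*cos(log(x)*im(k)))


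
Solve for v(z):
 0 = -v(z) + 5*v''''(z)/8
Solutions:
 v(z) = C1*exp(-10^(3/4)*z/5) + C2*exp(10^(3/4)*z/5) + C3*sin(10^(3/4)*z/5) + C4*cos(10^(3/4)*z/5)


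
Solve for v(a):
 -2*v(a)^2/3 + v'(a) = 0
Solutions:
 v(a) = -3/(C1 + 2*a)


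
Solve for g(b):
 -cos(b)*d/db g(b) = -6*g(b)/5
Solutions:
 g(b) = C1*(sin(b) + 1)^(3/5)/(sin(b) - 1)^(3/5)


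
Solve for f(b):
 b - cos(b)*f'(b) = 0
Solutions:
 f(b) = C1 + Integral(b/cos(b), b)


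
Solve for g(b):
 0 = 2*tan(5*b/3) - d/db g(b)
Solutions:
 g(b) = C1 - 6*log(cos(5*b/3))/5


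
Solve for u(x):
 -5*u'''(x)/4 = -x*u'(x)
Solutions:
 u(x) = C1 + Integral(C2*airyai(10^(2/3)*x/5) + C3*airybi(10^(2/3)*x/5), x)


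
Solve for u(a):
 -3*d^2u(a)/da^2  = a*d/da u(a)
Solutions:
 u(a) = C1 + C2*erf(sqrt(6)*a/6)


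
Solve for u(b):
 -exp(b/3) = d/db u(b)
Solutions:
 u(b) = C1 - 3*exp(b/3)


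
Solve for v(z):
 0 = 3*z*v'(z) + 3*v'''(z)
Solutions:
 v(z) = C1 + Integral(C2*airyai(-z) + C3*airybi(-z), z)


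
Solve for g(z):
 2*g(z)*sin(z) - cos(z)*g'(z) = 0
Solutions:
 g(z) = C1/cos(z)^2


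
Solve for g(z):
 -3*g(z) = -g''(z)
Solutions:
 g(z) = C1*exp(-sqrt(3)*z) + C2*exp(sqrt(3)*z)


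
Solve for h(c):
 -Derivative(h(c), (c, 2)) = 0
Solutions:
 h(c) = C1 + C2*c


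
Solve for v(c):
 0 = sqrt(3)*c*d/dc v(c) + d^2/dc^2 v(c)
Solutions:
 v(c) = C1 + C2*erf(sqrt(2)*3^(1/4)*c/2)


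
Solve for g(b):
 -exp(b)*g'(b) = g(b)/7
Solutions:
 g(b) = C1*exp(exp(-b)/7)


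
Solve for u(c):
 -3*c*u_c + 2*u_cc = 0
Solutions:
 u(c) = C1 + C2*erfi(sqrt(3)*c/2)


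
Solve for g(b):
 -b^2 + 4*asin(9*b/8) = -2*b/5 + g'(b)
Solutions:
 g(b) = C1 - b^3/3 + b^2/5 + 4*b*asin(9*b/8) + 4*sqrt(64 - 81*b^2)/9


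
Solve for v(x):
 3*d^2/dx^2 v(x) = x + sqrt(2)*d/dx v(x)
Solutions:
 v(x) = C1 + C2*exp(sqrt(2)*x/3) - sqrt(2)*x^2/4 - 3*x/2


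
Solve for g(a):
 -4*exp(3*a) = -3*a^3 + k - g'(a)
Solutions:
 g(a) = C1 - 3*a^4/4 + a*k + 4*exp(3*a)/3


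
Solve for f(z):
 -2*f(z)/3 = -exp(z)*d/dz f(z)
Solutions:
 f(z) = C1*exp(-2*exp(-z)/3)


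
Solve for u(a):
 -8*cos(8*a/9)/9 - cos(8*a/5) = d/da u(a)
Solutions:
 u(a) = C1 - sin(8*a/9) - 5*sin(8*a/5)/8


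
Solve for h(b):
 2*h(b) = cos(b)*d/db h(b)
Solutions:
 h(b) = C1*(sin(b) + 1)/(sin(b) - 1)


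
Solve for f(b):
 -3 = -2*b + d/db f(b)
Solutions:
 f(b) = C1 + b^2 - 3*b


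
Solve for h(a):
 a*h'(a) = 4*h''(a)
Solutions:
 h(a) = C1 + C2*erfi(sqrt(2)*a/4)


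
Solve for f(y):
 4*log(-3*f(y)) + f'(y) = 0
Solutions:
 Integral(1/(log(-_y) + log(3)), (_y, f(y)))/4 = C1 - y


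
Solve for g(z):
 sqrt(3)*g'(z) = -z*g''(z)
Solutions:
 g(z) = C1 + C2*z^(1 - sqrt(3))


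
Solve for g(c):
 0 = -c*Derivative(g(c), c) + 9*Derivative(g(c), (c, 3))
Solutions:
 g(c) = C1 + Integral(C2*airyai(3^(1/3)*c/3) + C3*airybi(3^(1/3)*c/3), c)


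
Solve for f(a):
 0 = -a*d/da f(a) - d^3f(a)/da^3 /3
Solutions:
 f(a) = C1 + Integral(C2*airyai(-3^(1/3)*a) + C3*airybi(-3^(1/3)*a), a)


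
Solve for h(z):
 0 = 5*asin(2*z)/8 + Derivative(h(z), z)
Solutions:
 h(z) = C1 - 5*z*asin(2*z)/8 - 5*sqrt(1 - 4*z^2)/16


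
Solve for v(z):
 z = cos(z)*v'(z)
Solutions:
 v(z) = C1 + Integral(z/cos(z), z)


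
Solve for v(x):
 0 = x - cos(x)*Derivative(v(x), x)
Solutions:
 v(x) = C1 + Integral(x/cos(x), x)


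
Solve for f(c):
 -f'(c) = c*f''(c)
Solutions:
 f(c) = C1 + C2*log(c)


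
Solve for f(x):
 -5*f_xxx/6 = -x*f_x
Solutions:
 f(x) = C1 + Integral(C2*airyai(5^(2/3)*6^(1/3)*x/5) + C3*airybi(5^(2/3)*6^(1/3)*x/5), x)


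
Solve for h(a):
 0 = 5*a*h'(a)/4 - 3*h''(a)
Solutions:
 h(a) = C1 + C2*erfi(sqrt(30)*a/12)


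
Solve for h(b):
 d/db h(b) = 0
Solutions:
 h(b) = C1


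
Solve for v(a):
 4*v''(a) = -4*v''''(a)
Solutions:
 v(a) = C1 + C2*a + C3*sin(a) + C4*cos(a)


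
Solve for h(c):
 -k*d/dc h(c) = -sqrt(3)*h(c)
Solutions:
 h(c) = C1*exp(sqrt(3)*c/k)


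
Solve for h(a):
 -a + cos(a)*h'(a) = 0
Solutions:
 h(a) = C1 + Integral(a/cos(a), a)


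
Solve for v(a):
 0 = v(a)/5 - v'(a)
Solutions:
 v(a) = C1*exp(a/5)


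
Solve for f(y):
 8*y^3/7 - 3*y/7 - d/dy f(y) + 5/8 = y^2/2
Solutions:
 f(y) = C1 + 2*y^4/7 - y^3/6 - 3*y^2/14 + 5*y/8


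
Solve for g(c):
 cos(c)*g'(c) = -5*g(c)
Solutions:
 g(c) = C1*sqrt(sin(c) - 1)*(sin(c)^2 - 2*sin(c) + 1)/(sqrt(sin(c) + 1)*(sin(c)^2 + 2*sin(c) + 1))


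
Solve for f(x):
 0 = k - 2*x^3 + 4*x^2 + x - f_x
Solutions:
 f(x) = C1 + k*x - x^4/2 + 4*x^3/3 + x^2/2


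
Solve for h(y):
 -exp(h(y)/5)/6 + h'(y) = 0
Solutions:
 h(y) = 5*log(-1/(C1 + y)) + 5*log(30)


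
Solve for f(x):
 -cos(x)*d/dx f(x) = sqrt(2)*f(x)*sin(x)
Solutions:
 f(x) = C1*cos(x)^(sqrt(2))


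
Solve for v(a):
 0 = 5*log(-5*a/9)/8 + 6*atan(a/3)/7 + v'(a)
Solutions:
 v(a) = C1 - 5*a*log(-a)/8 - 6*a*atan(a/3)/7 - 5*a*log(5)/8 + 5*a/8 + 5*a*log(3)/4 + 9*log(a^2 + 9)/7


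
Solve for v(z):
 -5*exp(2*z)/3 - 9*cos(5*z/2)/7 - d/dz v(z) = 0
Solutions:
 v(z) = C1 - 5*exp(2*z)/6 - 18*sin(5*z/2)/35


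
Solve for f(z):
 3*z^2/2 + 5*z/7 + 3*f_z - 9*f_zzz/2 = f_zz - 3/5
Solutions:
 f(z) = C1 + C2*exp(z*(-1 + sqrt(55))/9) + C3*exp(-z*(1 + sqrt(55))/9) - z^3/6 - 2*z^2/7 - 397*z/210


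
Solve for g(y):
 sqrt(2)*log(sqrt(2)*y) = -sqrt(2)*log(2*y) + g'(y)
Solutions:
 g(y) = C1 + 2*sqrt(2)*y*log(y) - 2*sqrt(2)*y + 3*sqrt(2)*y*log(2)/2


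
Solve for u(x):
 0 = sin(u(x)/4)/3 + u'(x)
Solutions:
 x/3 + 2*log(cos(u(x)/4) - 1) - 2*log(cos(u(x)/4) + 1) = C1


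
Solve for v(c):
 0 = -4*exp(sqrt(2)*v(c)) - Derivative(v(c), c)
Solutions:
 v(c) = sqrt(2)*(2*log(1/(C1 + 4*c)) - log(2))/4


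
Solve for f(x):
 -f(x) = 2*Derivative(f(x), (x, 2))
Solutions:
 f(x) = C1*sin(sqrt(2)*x/2) + C2*cos(sqrt(2)*x/2)


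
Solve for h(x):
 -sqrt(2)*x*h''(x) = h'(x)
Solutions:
 h(x) = C1 + C2*x^(1 - sqrt(2)/2)


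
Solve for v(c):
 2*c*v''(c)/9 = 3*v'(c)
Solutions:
 v(c) = C1 + C2*c^(29/2)


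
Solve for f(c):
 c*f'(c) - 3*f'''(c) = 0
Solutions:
 f(c) = C1 + Integral(C2*airyai(3^(2/3)*c/3) + C3*airybi(3^(2/3)*c/3), c)


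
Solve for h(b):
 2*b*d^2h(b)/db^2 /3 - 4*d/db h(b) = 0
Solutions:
 h(b) = C1 + C2*b^7


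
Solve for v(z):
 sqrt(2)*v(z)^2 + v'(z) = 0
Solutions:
 v(z) = 1/(C1 + sqrt(2)*z)


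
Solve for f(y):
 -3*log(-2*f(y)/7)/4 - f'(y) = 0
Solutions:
 4*Integral(1/(log(-_y) - log(7) + log(2)), (_y, f(y)))/3 = C1 - y


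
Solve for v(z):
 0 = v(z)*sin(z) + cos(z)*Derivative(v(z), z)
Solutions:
 v(z) = C1*cos(z)


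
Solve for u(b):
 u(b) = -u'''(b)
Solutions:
 u(b) = C3*exp(-b) + (C1*sin(sqrt(3)*b/2) + C2*cos(sqrt(3)*b/2))*exp(b/2)


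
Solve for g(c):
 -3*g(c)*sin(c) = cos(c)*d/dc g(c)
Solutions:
 g(c) = C1*cos(c)^3


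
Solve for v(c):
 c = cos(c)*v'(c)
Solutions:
 v(c) = C1 + Integral(c/cos(c), c)


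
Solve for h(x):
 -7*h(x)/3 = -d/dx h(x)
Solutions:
 h(x) = C1*exp(7*x/3)


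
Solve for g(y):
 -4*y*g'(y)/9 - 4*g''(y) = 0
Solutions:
 g(y) = C1 + C2*erf(sqrt(2)*y/6)


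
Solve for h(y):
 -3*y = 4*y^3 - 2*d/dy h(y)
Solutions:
 h(y) = C1 + y^4/2 + 3*y^2/4


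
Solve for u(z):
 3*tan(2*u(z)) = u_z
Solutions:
 u(z) = -asin(C1*exp(6*z))/2 + pi/2
 u(z) = asin(C1*exp(6*z))/2


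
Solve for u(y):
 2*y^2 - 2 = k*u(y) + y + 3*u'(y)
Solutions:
 u(y) = C1*exp(-k*y/3) + 2*y^2/k - y/k - 2/k - 12*y/k^2 + 3/k^2 + 36/k^3


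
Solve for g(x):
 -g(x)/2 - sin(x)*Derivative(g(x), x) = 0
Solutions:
 g(x) = C1*(cos(x) + 1)^(1/4)/(cos(x) - 1)^(1/4)


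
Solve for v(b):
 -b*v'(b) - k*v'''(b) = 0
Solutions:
 v(b) = C1 + Integral(C2*airyai(b*(-1/k)^(1/3)) + C3*airybi(b*(-1/k)^(1/3)), b)


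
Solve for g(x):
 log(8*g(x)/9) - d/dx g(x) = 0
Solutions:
 -Integral(1/(log(_y) - 2*log(3) + 3*log(2)), (_y, g(x))) = C1 - x


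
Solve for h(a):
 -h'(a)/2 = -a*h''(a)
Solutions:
 h(a) = C1 + C2*a^(3/2)


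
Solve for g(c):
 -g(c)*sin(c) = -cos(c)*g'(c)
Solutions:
 g(c) = C1/cos(c)


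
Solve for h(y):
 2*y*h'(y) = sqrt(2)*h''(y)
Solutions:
 h(y) = C1 + C2*erfi(2^(3/4)*y/2)


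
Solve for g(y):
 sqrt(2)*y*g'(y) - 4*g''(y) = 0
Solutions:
 g(y) = C1 + C2*erfi(2^(3/4)*y/4)


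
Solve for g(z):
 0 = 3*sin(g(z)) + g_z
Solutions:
 g(z) = -acos((-C1 - exp(6*z))/(C1 - exp(6*z))) + 2*pi
 g(z) = acos((-C1 - exp(6*z))/(C1 - exp(6*z)))


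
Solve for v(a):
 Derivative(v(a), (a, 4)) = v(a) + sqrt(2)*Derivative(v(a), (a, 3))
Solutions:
 v(a) = C1*exp(a*(-sqrt(6)*sqrt(-8*3^(2/3)/(-9 + sqrt(273))^(1/3) + 3 + 2*3^(1/3)*(-9 + sqrt(273))^(1/3)) + 3*sqrt(2))/12)*sin(a*sqrt(-4*3^(2/3)/(3*(-9 + sqrt(273))^(1/3)) - 1 + 3^(1/3)*(-9 + sqrt(273))^(1/3)/3 + sqrt(3)/sqrt(-8*3^(2/3)/(-9 + sqrt(273))^(1/3) + 3 + 2*3^(1/3)*(-9 + sqrt(273))^(1/3)))/2) + C2*exp(a*(-sqrt(6)*sqrt(-8*3^(2/3)/(-9 + sqrt(273))^(1/3) + 3 + 2*3^(1/3)*(-9 + sqrt(273))^(1/3)) + 3*sqrt(2))/12)*cos(a*sqrt(-4*3^(2/3)/(3*(-9 + sqrt(273))^(1/3)) - 1 + 3^(1/3)*(-9 + sqrt(273))^(1/3)/3 + sqrt(3)/sqrt(-8*3^(2/3)/(-9 + sqrt(273))^(1/3) + 3 + 2*3^(1/3)*(-9 + sqrt(273))^(1/3)))/2) + C3*exp(a*(sqrt(6)*sqrt(-8*3^(2/3)/(-9 + sqrt(273))^(1/3) + 3 + 2*3^(1/3)*(-9 + sqrt(273))^(1/3)) + 3*sqrt(2) + 6*sqrt(-3^(1/3)*(-9 + sqrt(273))^(1/3)/3 + 1 + 4*3^(2/3)/(3*(-9 + sqrt(273))^(1/3)) + sqrt(3)/sqrt(-8*3^(2/3)/(-9 + sqrt(273))^(1/3) + 3 + 2*3^(1/3)*(-9 + sqrt(273))^(1/3))))/12) + C4*exp(a*(-6*sqrt(-3^(1/3)*(-9 + sqrt(273))^(1/3)/3 + 1 + 4*3^(2/3)/(3*(-9 + sqrt(273))^(1/3)) + sqrt(3)/sqrt(-8*3^(2/3)/(-9 + sqrt(273))^(1/3) + 3 + 2*3^(1/3)*(-9 + sqrt(273))^(1/3))) + sqrt(6)*sqrt(-8*3^(2/3)/(-9 + sqrt(273))^(1/3) + 3 + 2*3^(1/3)*(-9 + sqrt(273))^(1/3)) + 3*sqrt(2))/12)


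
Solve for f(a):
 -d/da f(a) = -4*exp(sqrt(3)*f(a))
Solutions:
 f(a) = sqrt(3)*(2*log(-1/(C1 + 4*a)) - log(3))/6


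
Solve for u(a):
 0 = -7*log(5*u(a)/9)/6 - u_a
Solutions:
 -6*Integral(1/(-log(_y) - log(5) + 2*log(3)), (_y, u(a)))/7 = C1 - a


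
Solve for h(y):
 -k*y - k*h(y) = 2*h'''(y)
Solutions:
 h(y) = C1*exp(2^(2/3)*y*(-k)^(1/3)/2) + C2*exp(2^(2/3)*y*(-k)^(1/3)*(-1 + sqrt(3)*I)/4) + C3*exp(-2^(2/3)*y*(-k)^(1/3)*(1 + sqrt(3)*I)/4) - y


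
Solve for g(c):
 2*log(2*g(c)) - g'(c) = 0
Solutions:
 -Integral(1/(log(_y) + log(2)), (_y, g(c)))/2 = C1 - c


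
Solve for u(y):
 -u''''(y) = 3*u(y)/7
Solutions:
 u(y) = (C1*sin(sqrt(2)*3^(1/4)*7^(3/4)*y/14) + C2*cos(sqrt(2)*3^(1/4)*7^(3/4)*y/14))*exp(-sqrt(2)*3^(1/4)*7^(3/4)*y/14) + (C3*sin(sqrt(2)*3^(1/4)*7^(3/4)*y/14) + C4*cos(sqrt(2)*3^(1/4)*7^(3/4)*y/14))*exp(sqrt(2)*3^(1/4)*7^(3/4)*y/14)


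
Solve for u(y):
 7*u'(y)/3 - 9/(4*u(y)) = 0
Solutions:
 u(y) = -sqrt(C1 + 378*y)/14
 u(y) = sqrt(C1 + 378*y)/14


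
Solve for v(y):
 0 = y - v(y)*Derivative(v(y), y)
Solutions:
 v(y) = -sqrt(C1 + y^2)
 v(y) = sqrt(C1 + y^2)


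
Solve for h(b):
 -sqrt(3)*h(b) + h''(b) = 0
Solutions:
 h(b) = C1*exp(-3^(1/4)*b) + C2*exp(3^(1/4)*b)


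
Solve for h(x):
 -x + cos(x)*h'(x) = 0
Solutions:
 h(x) = C1 + Integral(x/cos(x), x)


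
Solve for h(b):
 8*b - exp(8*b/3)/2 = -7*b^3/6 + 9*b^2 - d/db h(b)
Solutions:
 h(b) = C1 - 7*b^4/24 + 3*b^3 - 4*b^2 + 3*exp(8*b/3)/16


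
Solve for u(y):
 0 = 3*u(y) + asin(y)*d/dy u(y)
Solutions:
 u(y) = C1*exp(-3*Integral(1/asin(y), y))


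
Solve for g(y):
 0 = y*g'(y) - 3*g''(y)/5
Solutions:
 g(y) = C1 + C2*erfi(sqrt(30)*y/6)


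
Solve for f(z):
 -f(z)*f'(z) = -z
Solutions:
 f(z) = -sqrt(C1 + z^2)
 f(z) = sqrt(C1 + z^2)


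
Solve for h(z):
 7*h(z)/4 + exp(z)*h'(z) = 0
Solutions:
 h(z) = C1*exp(7*exp(-z)/4)


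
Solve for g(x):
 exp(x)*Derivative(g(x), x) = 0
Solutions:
 g(x) = C1


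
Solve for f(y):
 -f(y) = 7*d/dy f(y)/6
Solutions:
 f(y) = C1*exp(-6*y/7)


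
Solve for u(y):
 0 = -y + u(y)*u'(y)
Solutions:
 u(y) = -sqrt(C1 + y^2)
 u(y) = sqrt(C1 + y^2)


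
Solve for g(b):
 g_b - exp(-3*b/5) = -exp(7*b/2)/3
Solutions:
 g(b) = C1 - 2*exp(7*b/2)/21 - 5*exp(-3*b/5)/3


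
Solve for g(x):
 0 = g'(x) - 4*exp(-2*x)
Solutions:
 g(x) = C1 - 2*exp(-2*x)


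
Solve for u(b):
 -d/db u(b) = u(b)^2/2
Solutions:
 u(b) = 2/(C1 + b)


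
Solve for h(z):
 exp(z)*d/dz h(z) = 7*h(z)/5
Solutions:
 h(z) = C1*exp(-7*exp(-z)/5)


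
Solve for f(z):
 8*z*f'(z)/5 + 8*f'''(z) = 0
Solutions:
 f(z) = C1 + Integral(C2*airyai(-5^(2/3)*z/5) + C3*airybi(-5^(2/3)*z/5), z)


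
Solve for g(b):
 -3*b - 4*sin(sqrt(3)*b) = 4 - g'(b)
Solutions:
 g(b) = C1 + 3*b^2/2 + 4*b - 4*sqrt(3)*cos(sqrt(3)*b)/3


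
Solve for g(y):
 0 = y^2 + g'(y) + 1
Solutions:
 g(y) = C1 - y^3/3 - y


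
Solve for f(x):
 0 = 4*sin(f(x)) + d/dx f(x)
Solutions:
 f(x) = -acos((-C1 - exp(8*x))/(C1 - exp(8*x))) + 2*pi
 f(x) = acos((-C1 - exp(8*x))/(C1 - exp(8*x)))


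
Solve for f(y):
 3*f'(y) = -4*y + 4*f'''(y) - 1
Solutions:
 f(y) = C1 + C2*exp(-sqrt(3)*y/2) + C3*exp(sqrt(3)*y/2) - 2*y^2/3 - y/3


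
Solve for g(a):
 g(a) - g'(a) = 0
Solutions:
 g(a) = C1*exp(a)


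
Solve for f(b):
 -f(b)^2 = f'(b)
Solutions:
 f(b) = 1/(C1 + b)


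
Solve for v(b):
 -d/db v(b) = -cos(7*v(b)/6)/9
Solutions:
 -b/9 - 3*log(sin(7*v(b)/6) - 1)/7 + 3*log(sin(7*v(b)/6) + 1)/7 = C1


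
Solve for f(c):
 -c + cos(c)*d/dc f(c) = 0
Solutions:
 f(c) = C1 + Integral(c/cos(c), c)


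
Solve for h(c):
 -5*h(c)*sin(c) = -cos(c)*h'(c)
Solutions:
 h(c) = C1/cos(c)^5


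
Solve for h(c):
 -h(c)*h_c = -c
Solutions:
 h(c) = -sqrt(C1 + c^2)
 h(c) = sqrt(C1 + c^2)


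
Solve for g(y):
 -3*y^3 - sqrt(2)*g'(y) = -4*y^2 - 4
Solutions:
 g(y) = C1 - 3*sqrt(2)*y^4/8 + 2*sqrt(2)*y^3/3 + 2*sqrt(2)*y


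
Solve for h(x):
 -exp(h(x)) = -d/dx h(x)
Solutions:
 h(x) = log(-1/(C1 + x))


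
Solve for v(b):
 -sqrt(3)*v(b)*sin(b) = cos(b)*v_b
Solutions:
 v(b) = C1*cos(b)^(sqrt(3))


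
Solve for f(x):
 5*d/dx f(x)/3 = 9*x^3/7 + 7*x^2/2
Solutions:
 f(x) = C1 + 27*x^4/140 + 7*x^3/10


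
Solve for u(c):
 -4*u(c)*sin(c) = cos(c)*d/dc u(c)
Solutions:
 u(c) = C1*cos(c)^4


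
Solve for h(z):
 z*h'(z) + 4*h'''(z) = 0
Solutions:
 h(z) = C1 + Integral(C2*airyai(-2^(1/3)*z/2) + C3*airybi(-2^(1/3)*z/2), z)


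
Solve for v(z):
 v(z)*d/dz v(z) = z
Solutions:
 v(z) = -sqrt(C1 + z^2)
 v(z) = sqrt(C1 + z^2)


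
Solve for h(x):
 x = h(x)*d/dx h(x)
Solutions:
 h(x) = -sqrt(C1 + x^2)
 h(x) = sqrt(C1 + x^2)


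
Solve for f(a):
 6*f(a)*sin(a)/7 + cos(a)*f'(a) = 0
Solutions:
 f(a) = C1*cos(a)^(6/7)


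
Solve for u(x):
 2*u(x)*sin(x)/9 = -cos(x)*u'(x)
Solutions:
 u(x) = C1*cos(x)^(2/9)


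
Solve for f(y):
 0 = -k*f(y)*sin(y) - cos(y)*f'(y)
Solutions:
 f(y) = C1*exp(k*log(cos(y)))


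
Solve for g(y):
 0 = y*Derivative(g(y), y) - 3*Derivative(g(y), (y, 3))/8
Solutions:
 g(y) = C1 + Integral(C2*airyai(2*3^(2/3)*y/3) + C3*airybi(2*3^(2/3)*y/3), y)
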